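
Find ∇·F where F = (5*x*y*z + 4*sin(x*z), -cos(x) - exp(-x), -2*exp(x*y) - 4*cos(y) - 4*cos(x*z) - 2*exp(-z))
4*x*sin(x*z) + 5*y*z + 4*z*cos(x*z) + 2*exp(-z)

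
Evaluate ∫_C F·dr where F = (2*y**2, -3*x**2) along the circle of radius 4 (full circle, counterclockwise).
0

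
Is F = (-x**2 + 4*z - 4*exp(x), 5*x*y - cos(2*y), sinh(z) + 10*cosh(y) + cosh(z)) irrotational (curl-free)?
No, ∇×F = (10*sinh(y), 4, 5*y)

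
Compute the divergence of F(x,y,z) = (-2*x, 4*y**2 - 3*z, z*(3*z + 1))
8*y + 6*z - 1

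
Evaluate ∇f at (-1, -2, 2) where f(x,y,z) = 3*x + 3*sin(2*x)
(6*cos(2) + 3, 0, 0)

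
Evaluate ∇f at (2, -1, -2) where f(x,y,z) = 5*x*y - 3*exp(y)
(-5, 10 - 3*exp(-1), 0)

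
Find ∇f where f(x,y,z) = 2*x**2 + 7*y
(4*x, 7, 0)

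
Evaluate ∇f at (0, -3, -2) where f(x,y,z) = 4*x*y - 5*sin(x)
(-17, 0, 0)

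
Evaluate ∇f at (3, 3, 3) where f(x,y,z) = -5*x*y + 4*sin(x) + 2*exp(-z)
(-15 + 4*cos(3), -15, -2*exp(-3))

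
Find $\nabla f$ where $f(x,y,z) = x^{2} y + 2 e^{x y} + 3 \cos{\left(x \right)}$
(2*x*y + 2*y*exp(x*y) - 3*sin(x), x*(x + 2*exp(x*y)), 0)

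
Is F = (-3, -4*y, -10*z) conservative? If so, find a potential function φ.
Yes, F is conservative. φ = -3*x - 2*y**2 - 5*z**2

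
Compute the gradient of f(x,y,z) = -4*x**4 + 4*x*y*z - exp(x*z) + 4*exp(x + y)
(-16*x**3 + 4*y*z - z*exp(x*z) + 4*exp(x + y), 4*x*z + 4*exp(x + y), x*(4*y - exp(x*z)))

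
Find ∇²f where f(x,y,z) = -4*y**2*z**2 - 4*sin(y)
-8*y**2 - 8*z**2 + 4*sin(y)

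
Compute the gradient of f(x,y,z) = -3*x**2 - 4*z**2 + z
(-6*x, 0, 1 - 8*z)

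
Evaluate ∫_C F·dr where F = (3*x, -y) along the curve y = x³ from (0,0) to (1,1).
1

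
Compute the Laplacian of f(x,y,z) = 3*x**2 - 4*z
6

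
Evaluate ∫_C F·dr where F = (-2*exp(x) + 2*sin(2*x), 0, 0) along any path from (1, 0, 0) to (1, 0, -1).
0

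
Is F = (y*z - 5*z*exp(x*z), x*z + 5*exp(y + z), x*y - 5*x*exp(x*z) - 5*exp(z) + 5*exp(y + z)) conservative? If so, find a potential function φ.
Yes, F is conservative. φ = x*y*z - 5*exp(z) - 5*exp(x*z) + 5*exp(y + z)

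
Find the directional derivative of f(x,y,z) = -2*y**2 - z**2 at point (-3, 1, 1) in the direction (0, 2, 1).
-2*sqrt(5)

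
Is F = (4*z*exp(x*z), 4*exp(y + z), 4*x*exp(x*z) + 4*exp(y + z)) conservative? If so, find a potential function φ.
Yes, F is conservative. φ = 4*exp(x*z) + 4*exp(y + z)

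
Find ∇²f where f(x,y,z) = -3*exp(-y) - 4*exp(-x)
-3*exp(-y) - 4*exp(-x)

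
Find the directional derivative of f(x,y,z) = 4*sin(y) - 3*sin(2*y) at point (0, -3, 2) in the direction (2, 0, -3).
0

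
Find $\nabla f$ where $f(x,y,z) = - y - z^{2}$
(0, -1, -2*z)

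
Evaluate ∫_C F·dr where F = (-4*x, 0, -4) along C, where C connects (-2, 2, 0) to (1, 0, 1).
2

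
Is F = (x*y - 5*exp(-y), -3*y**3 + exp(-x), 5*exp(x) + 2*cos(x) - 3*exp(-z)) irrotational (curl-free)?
No, ∇×F = (0, -5*exp(x) + 2*sin(x), -x - 5*exp(-y) - exp(-x))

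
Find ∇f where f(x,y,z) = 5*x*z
(5*z, 0, 5*x)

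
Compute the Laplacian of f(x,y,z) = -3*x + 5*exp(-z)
5*exp(-z)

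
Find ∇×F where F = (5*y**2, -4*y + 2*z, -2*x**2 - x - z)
(-2, 4*x + 1, -10*y)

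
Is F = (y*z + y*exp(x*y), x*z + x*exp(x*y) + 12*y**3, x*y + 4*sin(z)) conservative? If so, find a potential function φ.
Yes, F is conservative. φ = x*y*z + 3*y**4 + exp(x*y) - 4*cos(z)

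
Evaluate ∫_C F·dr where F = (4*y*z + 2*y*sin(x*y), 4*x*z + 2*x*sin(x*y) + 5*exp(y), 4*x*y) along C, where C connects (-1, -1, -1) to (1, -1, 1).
0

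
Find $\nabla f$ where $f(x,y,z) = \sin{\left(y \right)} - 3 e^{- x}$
(3*exp(-x), cos(y), 0)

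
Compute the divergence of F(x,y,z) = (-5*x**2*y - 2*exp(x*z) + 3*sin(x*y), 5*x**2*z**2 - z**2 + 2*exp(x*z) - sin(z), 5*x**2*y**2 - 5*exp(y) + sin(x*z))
-10*x*y + x*cos(x*z) + 3*y*cos(x*y) - 2*z*exp(x*z)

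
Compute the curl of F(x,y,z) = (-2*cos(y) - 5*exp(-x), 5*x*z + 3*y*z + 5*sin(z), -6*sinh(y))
(-5*x - 3*y - 5*cos(z) - 6*cosh(y), 0, 5*z - 2*sin(y))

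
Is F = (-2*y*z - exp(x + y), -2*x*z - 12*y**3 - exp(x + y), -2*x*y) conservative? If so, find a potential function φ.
Yes, F is conservative. φ = -2*x*y*z - 3*y**4 - exp(x + y)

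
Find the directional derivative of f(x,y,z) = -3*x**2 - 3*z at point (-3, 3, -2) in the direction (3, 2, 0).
54*sqrt(13)/13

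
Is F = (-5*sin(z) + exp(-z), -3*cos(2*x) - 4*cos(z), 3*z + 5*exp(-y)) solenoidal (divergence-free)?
No, ∇·F = 3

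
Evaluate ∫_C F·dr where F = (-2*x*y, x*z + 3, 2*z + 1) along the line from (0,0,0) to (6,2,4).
-6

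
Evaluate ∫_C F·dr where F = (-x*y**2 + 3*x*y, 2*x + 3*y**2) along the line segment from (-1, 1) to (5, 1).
24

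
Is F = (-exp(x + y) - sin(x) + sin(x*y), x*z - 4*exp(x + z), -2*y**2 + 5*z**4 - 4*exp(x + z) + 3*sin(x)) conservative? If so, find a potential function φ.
No, ∇×F = (-x - 4*y + 4*exp(x + z), 4*exp(x + z) - 3*cos(x), -x*cos(x*y) + z + exp(x + y) - 4*exp(x + z)) ≠ 0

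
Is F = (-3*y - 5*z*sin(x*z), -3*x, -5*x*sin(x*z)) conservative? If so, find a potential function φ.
Yes, F is conservative. φ = -3*x*y + 5*cos(x*z)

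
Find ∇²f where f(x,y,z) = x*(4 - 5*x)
-10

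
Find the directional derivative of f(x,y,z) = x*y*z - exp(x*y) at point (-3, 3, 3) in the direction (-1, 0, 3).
3*sqrt(10)*(1 - 12*exp(9))*exp(-9)/10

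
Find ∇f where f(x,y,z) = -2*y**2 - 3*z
(0, -4*y, -3)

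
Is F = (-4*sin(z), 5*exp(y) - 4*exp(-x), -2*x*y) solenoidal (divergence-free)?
No, ∇·F = 5*exp(y)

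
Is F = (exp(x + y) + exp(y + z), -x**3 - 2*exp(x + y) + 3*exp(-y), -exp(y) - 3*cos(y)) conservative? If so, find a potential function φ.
No, ∇×F = (-exp(y) + 3*sin(y), exp(y + z), -3*x**2 - 3*exp(x + y) - exp(y + z)) ≠ 0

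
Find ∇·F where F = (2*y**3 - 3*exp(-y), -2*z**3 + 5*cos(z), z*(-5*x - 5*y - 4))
-5*x - 5*y - 4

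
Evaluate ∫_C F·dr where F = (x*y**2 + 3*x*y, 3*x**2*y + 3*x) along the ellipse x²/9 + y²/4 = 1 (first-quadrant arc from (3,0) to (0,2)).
9*pi/2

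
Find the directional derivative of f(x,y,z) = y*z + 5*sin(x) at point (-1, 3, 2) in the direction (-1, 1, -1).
-sqrt(3)*(1 + 5*cos(1))/3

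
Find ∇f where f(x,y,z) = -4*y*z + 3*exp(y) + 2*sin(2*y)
(0, -4*z + 3*exp(y) + 4*cos(2*y), -4*y)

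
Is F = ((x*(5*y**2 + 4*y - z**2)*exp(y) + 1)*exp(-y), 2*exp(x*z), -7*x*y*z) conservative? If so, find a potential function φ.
No, ∇×F = (x*(-7*z - 2*exp(x*z)), z*(-2*x + 7*y), -10*x*y - 4*x + 2*z*exp(x*z) + exp(-y)) ≠ 0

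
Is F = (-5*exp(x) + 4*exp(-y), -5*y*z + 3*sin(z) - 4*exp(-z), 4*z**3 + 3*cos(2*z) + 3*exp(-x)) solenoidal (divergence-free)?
No, ∇·F = 12*z**2 - 5*z - 5*exp(x) - 6*sin(2*z)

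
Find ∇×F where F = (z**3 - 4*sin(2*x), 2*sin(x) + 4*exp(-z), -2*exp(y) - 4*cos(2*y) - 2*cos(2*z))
(-2*exp(y) + 8*sin(2*y) + 4*exp(-z), 3*z**2, 2*cos(x))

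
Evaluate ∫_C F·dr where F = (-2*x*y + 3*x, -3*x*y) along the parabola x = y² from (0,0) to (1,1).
-1/20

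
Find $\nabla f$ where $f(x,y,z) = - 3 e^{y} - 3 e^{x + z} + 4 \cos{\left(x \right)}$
(-3*exp(x + z) - 4*sin(x), -3*exp(y), -3*exp(x + z))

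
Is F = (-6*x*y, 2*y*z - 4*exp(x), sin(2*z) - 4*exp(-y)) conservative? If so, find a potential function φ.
No, ∇×F = (-2*y + 4*exp(-y), 0, 6*x - 4*exp(x)) ≠ 0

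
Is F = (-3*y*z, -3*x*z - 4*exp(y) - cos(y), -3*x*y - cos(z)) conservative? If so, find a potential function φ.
Yes, F is conservative. φ = -3*x*y*z - 4*exp(y) - sin(y) - sin(z)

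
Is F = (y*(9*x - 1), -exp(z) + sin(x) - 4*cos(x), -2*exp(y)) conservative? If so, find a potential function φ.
No, ∇×F = (-2*exp(y) + exp(z), 0, -9*x + 4*sin(x) + cos(x) + 1) ≠ 0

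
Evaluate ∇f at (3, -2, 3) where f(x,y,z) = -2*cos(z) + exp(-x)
(-exp(-3), 0, 2*sin(3))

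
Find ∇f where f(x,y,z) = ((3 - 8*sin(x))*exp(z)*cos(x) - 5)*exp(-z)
(-3*sin(x) - 8*cos(2*x), 0, 5*exp(-z))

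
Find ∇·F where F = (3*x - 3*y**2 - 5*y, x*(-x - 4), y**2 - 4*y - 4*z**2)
3 - 8*z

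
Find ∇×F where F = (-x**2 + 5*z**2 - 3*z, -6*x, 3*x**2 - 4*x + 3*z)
(0, -6*x + 10*z + 1, -6)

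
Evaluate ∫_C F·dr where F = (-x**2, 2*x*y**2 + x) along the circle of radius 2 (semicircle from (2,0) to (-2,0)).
16/3 + 6*pi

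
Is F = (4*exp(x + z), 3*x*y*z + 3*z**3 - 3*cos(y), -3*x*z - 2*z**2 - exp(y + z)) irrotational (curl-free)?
No, ∇×F = (-3*x*y - 9*z**2 - exp(y + z), 3*z + 4*exp(x + z), 3*y*z)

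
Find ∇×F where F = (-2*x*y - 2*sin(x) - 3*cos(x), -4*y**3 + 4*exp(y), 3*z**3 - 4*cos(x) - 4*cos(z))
(0, -4*sin(x), 2*x)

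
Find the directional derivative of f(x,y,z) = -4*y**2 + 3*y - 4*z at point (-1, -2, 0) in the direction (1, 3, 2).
7*sqrt(14)/2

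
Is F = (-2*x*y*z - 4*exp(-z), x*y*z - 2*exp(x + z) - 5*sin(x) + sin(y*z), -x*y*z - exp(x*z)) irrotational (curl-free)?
No, ∇×F = (-x*y - x*z - y*cos(y*z) + 2*exp(x + z), -2*x*y + y*z + z*exp(x*z) + 4*exp(-z), 2*x*z + y*z - 2*exp(x + z) - 5*cos(x))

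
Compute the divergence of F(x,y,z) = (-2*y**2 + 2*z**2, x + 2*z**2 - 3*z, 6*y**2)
0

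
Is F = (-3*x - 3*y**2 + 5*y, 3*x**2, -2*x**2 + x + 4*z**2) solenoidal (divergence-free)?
No, ∇·F = 8*z - 3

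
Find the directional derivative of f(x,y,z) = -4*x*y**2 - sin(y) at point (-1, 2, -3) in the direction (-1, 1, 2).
sqrt(6)*(32 - cos(2))/6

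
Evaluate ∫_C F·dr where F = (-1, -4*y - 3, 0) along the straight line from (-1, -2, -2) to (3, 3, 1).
-29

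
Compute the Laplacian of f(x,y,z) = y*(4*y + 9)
8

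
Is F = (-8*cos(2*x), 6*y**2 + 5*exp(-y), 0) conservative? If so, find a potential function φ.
Yes, F is conservative. φ = 2*y**3 - 4*sin(2*x) - 5*exp(-y)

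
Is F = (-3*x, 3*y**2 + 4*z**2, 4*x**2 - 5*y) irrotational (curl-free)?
No, ∇×F = (-8*z - 5, -8*x, 0)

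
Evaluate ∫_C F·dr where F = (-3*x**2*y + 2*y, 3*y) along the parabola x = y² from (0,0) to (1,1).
83/42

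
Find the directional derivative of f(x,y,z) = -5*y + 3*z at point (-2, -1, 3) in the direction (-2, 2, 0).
-5*sqrt(2)/2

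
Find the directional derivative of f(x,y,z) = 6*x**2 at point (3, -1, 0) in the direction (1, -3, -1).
36*sqrt(11)/11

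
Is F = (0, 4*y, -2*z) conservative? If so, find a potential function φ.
Yes, F is conservative. φ = 2*y**2 - z**2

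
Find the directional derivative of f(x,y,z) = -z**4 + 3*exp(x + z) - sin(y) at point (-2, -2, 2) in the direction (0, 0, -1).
29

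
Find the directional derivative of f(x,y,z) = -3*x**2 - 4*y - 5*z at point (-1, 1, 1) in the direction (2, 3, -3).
15*sqrt(22)/22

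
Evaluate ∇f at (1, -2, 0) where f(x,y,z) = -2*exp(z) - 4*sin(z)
(0, 0, -6)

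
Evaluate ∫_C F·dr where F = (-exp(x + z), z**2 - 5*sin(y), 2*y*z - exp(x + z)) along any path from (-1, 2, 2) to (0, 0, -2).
-3 - exp(-2) - 5*cos(2) + E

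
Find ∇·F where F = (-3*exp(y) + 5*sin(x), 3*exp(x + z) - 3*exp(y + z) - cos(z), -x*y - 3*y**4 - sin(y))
-3*exp(y + z) + 5*cos(x)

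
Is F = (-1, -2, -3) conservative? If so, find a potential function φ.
Yes, F is conservative. φ = -x - 2*y - 3*z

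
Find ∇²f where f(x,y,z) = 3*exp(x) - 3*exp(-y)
3*exp(x) - 3*exp(-y)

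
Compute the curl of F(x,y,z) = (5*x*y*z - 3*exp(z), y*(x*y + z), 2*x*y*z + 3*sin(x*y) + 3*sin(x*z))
(2*x*z + 3*x*cos(x*y) - y, 5*x*y - 2*y*z - 3*y*cos(x*y) - 3*z*cos(x*z) - 3*exp(z), -5*x*z + y**2)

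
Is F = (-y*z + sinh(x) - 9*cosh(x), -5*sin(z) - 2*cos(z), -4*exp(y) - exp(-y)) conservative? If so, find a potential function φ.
No, ∇×F = (-4*exp(y) - 2*sin(z) + 5*cos(z) + exp(-y), -y, z) ≠ 0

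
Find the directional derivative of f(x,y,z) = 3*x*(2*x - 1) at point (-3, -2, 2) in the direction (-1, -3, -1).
39*sqrt(11)/11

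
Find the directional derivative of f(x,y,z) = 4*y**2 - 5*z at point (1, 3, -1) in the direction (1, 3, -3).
87*sqrt(19)/19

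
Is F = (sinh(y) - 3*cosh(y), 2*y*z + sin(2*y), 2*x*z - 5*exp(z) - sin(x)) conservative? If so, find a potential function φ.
No, ∇×F = (-2*y, -2*z + cos(x), 3*sinh(y) - cosh(y)) ≠ 0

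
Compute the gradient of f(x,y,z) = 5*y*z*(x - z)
(5*y*z, 5*z*(x - z), 5*y*(x - 2*z))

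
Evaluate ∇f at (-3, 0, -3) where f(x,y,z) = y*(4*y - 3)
(0, -3, 0)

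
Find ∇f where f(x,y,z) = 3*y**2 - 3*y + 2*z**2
(0, 6*y - 3, 4*z)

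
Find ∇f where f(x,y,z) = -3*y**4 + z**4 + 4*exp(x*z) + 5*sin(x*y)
(5*y*cos(x*y) + 4*z*exp(x*z), 5*x*cos(x*y) - 12*y**3, 4*x*exp(x*z) + 4*z**3)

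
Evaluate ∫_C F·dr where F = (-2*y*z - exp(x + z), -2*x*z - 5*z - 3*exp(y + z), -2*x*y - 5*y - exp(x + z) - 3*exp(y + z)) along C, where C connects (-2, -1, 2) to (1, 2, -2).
-exp(-1) + 3*E + 24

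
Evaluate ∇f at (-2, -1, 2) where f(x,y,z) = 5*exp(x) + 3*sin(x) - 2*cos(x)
(-2*sin(2) + 3*cos(2) + 5*exp(-2), 0, 0)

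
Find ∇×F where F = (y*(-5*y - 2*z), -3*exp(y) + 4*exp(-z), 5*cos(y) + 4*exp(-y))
(-5*sin(y) + 4*exp(-z) - 4*exp(-y), -2*y, 10*y + 2*z)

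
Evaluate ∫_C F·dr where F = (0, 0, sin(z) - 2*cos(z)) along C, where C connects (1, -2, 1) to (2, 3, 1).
0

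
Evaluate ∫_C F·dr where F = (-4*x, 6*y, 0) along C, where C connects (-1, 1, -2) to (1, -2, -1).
9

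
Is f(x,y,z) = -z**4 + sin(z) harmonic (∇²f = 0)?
No, ∇²f = -12*z**2 - sin(z)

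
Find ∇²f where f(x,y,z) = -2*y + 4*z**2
8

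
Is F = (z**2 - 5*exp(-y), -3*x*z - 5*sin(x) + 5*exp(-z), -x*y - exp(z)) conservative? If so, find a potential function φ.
No, ∇×F = (2*x + 5*exp(-z), y + 2*z, -3*z - 5*cos(x) - 5*exp(-y)) ≠ 0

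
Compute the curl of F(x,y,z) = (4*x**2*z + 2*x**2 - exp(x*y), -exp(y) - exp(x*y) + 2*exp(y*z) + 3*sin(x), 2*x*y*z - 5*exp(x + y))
(2*x*z - 2*y*exp(y*z) - 5*exp(x + y), 4*x**2 - 2*y*z + 5*exp(x + y), x*exp(x*y) - y*exp(x*y) + 3*cos(x))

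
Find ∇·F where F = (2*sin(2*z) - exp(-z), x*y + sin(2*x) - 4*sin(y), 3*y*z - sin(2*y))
x + 3*y - 4*cos(y)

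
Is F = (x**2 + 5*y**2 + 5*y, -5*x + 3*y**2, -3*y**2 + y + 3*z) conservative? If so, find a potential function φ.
No, ∇×F = (1 - 6*y, 0, -10*y - 10) ≠ 0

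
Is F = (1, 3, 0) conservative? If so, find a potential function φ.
Yes, F is conservative. φ = x + 3*y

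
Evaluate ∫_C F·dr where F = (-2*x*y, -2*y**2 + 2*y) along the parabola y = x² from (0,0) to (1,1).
-1/6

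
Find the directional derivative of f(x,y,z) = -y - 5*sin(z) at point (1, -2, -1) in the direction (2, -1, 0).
sqrt(5)/5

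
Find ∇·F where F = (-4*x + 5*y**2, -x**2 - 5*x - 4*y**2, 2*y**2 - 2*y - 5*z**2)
-8*y - 10*z - 4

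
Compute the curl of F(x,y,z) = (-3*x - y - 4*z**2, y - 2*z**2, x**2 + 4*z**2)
(4*z, -2*x - 8*z, 1)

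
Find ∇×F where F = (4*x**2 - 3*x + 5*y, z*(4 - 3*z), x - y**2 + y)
(-2*y + 6*z - 3, -1, -5)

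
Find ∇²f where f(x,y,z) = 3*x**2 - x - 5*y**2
-4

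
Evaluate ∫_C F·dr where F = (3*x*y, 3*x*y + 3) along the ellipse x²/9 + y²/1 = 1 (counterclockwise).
0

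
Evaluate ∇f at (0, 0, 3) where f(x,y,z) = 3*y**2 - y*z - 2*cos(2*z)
(0, -3, 4*sin(6))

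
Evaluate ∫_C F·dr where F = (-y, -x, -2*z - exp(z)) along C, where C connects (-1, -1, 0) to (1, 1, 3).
-exp(3) - 8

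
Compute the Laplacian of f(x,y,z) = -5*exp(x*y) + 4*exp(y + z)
-5*x**2*exp(x*y) - 5*y**2*exp(x*y) + 8*exp(y + z)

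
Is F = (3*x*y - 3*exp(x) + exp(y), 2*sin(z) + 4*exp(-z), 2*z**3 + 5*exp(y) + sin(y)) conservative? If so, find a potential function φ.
No, ∇×F = (5*exp(y) + cos(y) - 2*cos(z) + 4*exp(-z), 0, -3*x - exp(y)) ≠ 0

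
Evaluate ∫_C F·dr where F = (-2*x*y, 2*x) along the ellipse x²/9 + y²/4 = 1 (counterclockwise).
12*pi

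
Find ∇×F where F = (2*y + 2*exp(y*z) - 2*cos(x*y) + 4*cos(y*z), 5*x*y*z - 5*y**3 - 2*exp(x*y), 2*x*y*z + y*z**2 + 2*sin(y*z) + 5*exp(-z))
(-5*x*y + 2*x*z + z**2 + 2*z*cos(y*z), 2*y*(-z + exp(y*z) - 2*sin(y*z)), -2*x*sin(x*y) + 5*y*z - 2*y*exp(x*y) - 2*z*exp(y*z) + 4*z*sin(y*z) - 2)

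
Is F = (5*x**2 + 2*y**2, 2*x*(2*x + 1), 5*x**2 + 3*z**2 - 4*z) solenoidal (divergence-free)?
No, ∇·F = 10*x + 6*z - 4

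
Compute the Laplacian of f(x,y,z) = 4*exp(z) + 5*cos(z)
4*exp(z) - 5*cos(z)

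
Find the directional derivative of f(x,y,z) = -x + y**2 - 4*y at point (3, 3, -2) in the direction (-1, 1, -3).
3*sqrt(11)/11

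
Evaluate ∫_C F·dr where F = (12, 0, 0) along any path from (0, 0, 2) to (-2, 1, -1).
-24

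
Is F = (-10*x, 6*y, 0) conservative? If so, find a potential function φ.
Yes, F is conservative. φ = -5*x**2 + 3*y**2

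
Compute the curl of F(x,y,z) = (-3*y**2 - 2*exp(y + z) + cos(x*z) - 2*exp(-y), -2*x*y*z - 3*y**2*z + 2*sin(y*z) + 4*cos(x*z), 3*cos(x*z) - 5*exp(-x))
(2*x*y + 4*x*sin(x*z) + 3*y**2 - 2*y*cos(y*z), -x*sin(x*z) + 3*z*sin(x*z) - 2*exp(y + z) - 5*exp(-x), 2*((-y*z + 3*y - 2*z*sin(x*z) + exp(y + z))*exp(y) - 1)*exp(-y))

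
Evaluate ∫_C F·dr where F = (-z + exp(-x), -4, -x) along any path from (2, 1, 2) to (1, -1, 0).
-exp(-1) + exp(-2) + 12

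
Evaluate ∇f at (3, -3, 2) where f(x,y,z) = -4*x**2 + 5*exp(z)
(-24, 0, 5*exp(2))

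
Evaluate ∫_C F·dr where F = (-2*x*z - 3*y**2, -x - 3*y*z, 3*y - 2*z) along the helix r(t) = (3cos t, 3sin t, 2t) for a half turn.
144 - 4*pi**2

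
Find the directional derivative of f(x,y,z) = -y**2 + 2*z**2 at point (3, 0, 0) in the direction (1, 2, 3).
0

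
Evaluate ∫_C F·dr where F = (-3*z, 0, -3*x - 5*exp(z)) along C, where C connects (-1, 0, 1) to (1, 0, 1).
-6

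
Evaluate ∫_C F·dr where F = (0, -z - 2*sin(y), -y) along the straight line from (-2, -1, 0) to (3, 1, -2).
2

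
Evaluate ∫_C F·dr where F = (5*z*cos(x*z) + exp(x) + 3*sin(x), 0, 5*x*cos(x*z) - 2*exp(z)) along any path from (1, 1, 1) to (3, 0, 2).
-2*exp(2) - 5*sin(1) + 5*sin(6) + 3*cos(1) + E - 3*cos(3) + exp(3)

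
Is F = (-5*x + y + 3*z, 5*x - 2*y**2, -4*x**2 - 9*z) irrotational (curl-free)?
No, ∇×F = (0, 8*x + 3, 4)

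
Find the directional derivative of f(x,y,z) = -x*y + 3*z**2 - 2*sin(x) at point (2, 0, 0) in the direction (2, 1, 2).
-2/3 - 4*cos(2)/3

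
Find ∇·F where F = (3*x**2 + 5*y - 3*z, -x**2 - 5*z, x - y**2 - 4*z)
6*x - 4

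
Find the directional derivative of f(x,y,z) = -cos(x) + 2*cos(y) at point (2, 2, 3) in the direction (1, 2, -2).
-sin(2)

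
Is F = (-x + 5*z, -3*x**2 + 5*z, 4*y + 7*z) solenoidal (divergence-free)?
No, ∇·F = 6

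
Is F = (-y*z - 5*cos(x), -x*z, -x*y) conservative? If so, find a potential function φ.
Yes, F is conservative. φ = -x*y*z - 5*sin(x)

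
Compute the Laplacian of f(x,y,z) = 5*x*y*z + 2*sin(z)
-2*sin(z)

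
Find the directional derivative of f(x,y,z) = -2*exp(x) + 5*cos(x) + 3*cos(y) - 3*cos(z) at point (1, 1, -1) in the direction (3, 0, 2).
-3*sqrt(13)*(2*E + 7*sin(1))/13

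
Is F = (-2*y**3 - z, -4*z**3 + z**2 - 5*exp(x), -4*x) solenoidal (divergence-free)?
Yes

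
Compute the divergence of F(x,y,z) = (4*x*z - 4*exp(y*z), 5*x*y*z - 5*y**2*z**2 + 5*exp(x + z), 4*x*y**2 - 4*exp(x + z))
5*x*z - 10*y*z**2 + 4*z - 4*exp(x + z)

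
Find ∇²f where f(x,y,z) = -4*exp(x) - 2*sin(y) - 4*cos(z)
-4*exp(x) + 2*sin(y) + 4*cos(z)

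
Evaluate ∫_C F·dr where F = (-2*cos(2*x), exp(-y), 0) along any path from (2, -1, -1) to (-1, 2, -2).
sin(4) - exp(-2) + sin(2) + E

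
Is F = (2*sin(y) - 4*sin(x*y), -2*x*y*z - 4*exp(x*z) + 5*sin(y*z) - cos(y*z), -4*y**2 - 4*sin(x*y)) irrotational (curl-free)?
No, ∇×F = (2*x*y + 4*x*exp(x*z) - 4*x*cos(x*y) - y*sin(y*z) - 5*y*cos(y*z) - 8*y, 4*y*cos(x*y), 4*x*cos(x*y) - 2*y*z - 4*z*exp(x*z) - 2*cos(y))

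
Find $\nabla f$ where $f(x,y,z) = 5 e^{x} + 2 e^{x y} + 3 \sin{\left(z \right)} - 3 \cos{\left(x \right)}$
(2*y*exp(x*y) + 5*exp(x) + 3*sin(x), 2*x*exp(x*y), 3*cos(z))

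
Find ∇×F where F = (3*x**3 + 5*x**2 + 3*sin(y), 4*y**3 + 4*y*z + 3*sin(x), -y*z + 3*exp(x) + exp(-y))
(-4*y - z - exp(-y), -3*exp(x), 3*cos(x) - 3*cos(y))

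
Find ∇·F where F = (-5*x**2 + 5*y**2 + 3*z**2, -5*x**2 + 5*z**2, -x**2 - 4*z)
-10*x - 4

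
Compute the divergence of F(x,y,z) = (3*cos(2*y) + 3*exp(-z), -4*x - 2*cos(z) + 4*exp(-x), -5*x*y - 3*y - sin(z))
-cos(z)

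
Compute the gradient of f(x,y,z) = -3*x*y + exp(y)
(-3*y, -3*x + exp(y), 0)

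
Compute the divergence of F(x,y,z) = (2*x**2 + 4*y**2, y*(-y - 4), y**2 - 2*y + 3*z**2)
4*x - 2*y + 6*z - 4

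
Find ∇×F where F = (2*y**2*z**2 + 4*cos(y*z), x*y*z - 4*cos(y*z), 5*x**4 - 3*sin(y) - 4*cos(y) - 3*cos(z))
(-x*y - 4*y*sin(y*z) + 4*sin(y) - 3*cos(y), -20*x**3 + 4*y**2*z - 4*y*sin(y*z), z*(-4*y*z + y + 4*sin(y*z)))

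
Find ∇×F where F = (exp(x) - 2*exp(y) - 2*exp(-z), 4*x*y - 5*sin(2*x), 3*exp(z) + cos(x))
(0, sin(x) + 2*exp(-z), 4*y + 2*exp(y) - 10*cos(2*x))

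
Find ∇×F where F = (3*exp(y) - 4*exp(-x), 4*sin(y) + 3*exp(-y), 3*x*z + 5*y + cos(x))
(5, -3*z + sin(x), -3*exp(y))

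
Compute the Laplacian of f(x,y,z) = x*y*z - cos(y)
cos(y)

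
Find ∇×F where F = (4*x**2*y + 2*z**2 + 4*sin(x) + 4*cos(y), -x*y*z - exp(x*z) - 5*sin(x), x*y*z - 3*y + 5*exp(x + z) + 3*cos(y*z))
(x*y + x*z + x*exp(x*z) - 3*z*sin(y*z) - 3, -y*z + 4*z - 5*exp(x + z), -4*x**2 - y*z - z*exp(x*z) + 4*sin(y) - 5*cos(x))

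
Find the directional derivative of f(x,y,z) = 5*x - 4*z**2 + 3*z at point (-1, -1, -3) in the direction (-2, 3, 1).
17*sqrt(14)/14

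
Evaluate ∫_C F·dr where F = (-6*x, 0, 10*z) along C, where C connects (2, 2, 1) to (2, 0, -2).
15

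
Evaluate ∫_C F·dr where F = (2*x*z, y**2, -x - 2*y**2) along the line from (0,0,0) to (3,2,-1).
5/6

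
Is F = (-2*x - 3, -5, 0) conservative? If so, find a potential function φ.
Yes, F is conservative. φ = -x**2 - 3*x - 5*y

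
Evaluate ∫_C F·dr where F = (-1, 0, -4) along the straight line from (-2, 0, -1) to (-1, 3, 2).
-13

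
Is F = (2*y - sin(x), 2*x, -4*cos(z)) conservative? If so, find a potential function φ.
Yes, F is conservative. φ = 2*x*y - 4*sin(z) + cos(x)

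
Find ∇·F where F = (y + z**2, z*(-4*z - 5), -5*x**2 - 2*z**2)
-4*z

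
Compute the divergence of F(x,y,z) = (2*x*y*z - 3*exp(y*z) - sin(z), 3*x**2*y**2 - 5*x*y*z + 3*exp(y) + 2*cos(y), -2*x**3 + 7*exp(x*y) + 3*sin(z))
6*x**2*y - 5*x*z + 2*y*z + 3*exp(y) - 2*sin(y) + 3*cos(z)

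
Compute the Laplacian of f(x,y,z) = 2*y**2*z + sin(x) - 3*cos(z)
4*z - sin(x) + 3*cos(z)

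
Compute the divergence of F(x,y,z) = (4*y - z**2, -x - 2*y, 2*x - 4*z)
-6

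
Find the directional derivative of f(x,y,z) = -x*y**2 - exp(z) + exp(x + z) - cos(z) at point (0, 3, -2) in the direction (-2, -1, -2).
-2*exp(-2)/3 + 2*sin(2)/3 + 6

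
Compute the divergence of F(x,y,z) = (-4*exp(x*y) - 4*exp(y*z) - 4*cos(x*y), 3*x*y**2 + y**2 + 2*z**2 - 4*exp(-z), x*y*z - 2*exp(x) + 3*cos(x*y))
y*(7*x - 4*exp(x*y) + 4*sin(x*y) + 2)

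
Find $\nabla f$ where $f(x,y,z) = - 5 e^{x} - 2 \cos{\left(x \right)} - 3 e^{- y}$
(-5*exp(x) + 2*sin(x), 3*exp(-y), 0)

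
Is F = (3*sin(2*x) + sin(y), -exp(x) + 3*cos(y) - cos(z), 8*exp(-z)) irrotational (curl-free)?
No, ∇×F = (-sin(z), 0, -exp(x) - cos(y))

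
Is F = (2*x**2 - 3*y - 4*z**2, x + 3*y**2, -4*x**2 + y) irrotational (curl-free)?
No, ∇×F = (1, 8*x - 8*z, 4)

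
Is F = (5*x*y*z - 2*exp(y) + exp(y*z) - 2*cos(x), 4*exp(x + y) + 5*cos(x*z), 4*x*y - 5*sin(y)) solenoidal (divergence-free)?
No, ∇·F = 5*y*z + 4*exp(x + y) + 2*sin(x)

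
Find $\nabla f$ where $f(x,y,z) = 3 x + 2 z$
(3, 0, 2)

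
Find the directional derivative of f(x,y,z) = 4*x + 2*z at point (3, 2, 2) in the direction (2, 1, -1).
sqrt(6)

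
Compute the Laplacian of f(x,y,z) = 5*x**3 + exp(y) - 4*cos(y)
30*x + exp(y) + 4*cos(y)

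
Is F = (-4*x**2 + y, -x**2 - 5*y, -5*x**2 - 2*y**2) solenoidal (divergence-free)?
No, ∇·F = -8*x - 5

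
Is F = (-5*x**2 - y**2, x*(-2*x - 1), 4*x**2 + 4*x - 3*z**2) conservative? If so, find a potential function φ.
No, ∇×F = (0, -8*x - 4, -4*x + 2*y - 1) ≠ 0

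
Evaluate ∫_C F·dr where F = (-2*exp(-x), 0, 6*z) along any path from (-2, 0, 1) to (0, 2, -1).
2 - 2*exp(2)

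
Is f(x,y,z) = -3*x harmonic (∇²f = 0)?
Yes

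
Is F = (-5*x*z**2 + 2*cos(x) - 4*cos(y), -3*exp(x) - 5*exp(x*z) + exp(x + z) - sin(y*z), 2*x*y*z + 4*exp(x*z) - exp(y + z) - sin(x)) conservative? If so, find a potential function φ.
No, ∇×F = (2*x*z + 5*x*exp(x*z) + y*cos(y*z) - exp(x + z) - exp(y + z), -10*x*z - 2*y*z - 4*z*exp(x*z) + cos(x), -5*z*exp(x*z) - 3*exp(x) + exp(x + z) - 4*sin(y)) ≠ 0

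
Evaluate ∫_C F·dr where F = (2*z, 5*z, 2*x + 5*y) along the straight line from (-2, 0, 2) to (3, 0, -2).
-4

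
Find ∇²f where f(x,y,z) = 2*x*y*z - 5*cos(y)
5*cos(y)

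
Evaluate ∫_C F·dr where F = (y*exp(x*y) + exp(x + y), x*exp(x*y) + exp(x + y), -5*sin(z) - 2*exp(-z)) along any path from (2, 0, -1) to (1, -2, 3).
((-exp(2) - 2*E + 5*cos(3) - 5*cos(1) - 1)*exp(3) + 2 + E + exp(2))*exp(-3)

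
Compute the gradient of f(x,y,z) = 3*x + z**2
(3, 0, 2*z)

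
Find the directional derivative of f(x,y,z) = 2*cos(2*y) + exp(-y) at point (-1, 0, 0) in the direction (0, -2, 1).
2*sqrt(5)/5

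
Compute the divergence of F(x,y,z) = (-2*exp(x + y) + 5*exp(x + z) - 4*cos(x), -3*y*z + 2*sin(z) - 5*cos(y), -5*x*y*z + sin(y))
-5*x*y - 3*z - 2*exp(x + y) + 5*exp(x + z) + 4*sin(x) + 5*sin(y)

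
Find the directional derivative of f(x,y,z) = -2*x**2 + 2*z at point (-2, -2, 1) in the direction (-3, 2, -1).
-13*sqrt(14)/7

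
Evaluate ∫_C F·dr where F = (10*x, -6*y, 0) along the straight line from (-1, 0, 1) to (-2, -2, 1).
3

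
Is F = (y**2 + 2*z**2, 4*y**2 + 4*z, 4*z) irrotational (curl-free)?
No, ∇×F = (-4, 4*z, -2*y)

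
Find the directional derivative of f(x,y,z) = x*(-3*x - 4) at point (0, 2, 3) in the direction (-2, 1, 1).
4*sqrt(6)/3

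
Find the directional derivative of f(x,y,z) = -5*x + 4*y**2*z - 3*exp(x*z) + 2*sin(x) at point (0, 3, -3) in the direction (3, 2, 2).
-54*sqrt(17)/17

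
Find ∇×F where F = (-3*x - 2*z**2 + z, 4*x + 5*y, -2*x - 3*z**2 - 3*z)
(0, 3 - 4*z, 4)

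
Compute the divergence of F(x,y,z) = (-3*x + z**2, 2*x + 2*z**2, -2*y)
-3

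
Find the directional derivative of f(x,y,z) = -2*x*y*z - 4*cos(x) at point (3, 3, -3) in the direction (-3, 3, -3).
sqrt(3)*(6 - 4*sin(3)/3)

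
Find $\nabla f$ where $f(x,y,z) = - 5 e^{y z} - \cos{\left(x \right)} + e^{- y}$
(sin(x), -5*z*exp(y*z) - exp(-y), -5*y*exp(y*z))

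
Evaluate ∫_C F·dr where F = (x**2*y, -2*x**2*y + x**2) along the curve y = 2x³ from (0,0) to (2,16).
-10624/15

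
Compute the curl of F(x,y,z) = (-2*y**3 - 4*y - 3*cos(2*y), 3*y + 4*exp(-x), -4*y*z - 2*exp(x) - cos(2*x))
(-4*z, 2*exp(x) - 2*sin(2*x), 6*y**2 - 6*sin(2*y) + 4 - 4*exp(-x))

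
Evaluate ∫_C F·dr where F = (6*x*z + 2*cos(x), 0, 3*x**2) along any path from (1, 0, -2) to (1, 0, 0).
6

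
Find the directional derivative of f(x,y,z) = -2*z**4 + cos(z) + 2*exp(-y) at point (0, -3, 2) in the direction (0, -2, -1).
sqrt(5)*(sin(2) + 64 + 4*exp(3))/5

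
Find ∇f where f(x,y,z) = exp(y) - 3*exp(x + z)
(-3*exp(x + z), exp(y), -3*exp(x + z))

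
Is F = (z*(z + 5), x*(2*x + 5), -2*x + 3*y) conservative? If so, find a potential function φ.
No, ∇×F = (3, 2*z + 7, 4*x + 5) ≠ 0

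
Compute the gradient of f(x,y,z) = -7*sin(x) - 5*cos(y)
(-7*cos(x), 5*sin(y), 0)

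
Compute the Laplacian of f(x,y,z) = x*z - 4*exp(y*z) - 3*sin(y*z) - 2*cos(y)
y**2*(-4*exp(y*z) + 3*sin(y*z)) - 4*z**2*exp(y*z) + 3*z**2*sin(y*z) + 2*cos(y)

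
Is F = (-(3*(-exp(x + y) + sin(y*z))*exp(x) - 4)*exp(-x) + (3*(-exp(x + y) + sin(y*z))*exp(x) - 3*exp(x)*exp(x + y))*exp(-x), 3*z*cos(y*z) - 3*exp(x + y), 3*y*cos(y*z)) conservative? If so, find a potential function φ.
Yes, F is conservative. φ = (3*(-exp(x + y) + sin(y*z))*exp(x) - 4)*exp(-x)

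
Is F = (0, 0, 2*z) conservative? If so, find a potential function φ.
Yes, F is conservative. φ = z**2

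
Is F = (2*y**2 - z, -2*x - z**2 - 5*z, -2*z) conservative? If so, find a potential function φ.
No, ∇×F = (2*z + 5, -1, -4*y - 2) ≠ 0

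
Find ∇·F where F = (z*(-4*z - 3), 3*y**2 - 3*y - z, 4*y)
6*y - 3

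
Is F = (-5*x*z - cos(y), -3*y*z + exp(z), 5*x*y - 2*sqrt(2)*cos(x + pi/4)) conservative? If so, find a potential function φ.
No, ∇×F = (5*x + 3*y - exp(z), -5*x - 5*y - 2*sqrt(2)*sin(x + pi/4), -sin(y)) ≠ 0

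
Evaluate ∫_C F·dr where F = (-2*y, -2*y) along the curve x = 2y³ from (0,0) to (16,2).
-52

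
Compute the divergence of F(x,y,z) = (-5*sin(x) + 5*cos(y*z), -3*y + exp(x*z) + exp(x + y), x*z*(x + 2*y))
x*(x + 2*y) + exp(x + y) - 5*cos(x) - 3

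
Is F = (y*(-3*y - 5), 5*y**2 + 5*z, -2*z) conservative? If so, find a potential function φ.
No, ∇×F = (-5, 0, 6*y + 5) ≠ 0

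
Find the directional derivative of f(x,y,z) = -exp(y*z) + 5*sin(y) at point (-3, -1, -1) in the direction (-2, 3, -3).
15*sqrt(22)*cos(1)/22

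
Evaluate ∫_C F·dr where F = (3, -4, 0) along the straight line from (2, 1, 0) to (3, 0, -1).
7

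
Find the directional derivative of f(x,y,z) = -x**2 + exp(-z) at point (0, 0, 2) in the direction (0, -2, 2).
-sqrt(2)*exp(-2)/2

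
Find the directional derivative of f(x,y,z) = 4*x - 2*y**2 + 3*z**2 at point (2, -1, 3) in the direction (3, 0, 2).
48*sqrt(13)/13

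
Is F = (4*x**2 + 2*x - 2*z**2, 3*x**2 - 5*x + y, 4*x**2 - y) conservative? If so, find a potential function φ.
No, ∇×F = (-1, -8*x - 4*z, 6*x - 5) ≠ 0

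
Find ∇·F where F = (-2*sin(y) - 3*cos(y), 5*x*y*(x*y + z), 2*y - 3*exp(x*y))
5*x*(2*x*y + z)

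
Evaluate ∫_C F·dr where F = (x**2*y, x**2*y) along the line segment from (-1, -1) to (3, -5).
0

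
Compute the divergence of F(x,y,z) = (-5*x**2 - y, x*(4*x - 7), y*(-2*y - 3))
-10*x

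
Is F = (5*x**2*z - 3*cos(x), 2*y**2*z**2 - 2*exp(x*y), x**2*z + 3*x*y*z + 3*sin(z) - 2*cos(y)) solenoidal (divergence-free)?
No, ∇·F = x**2 + 3*x*y + 10*x*z - 2*x*exp(x*y) + 4*y*z**2 + 3*sin(x) + 3*cos(z)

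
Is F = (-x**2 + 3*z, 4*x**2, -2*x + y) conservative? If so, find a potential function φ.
No, ∇×F = (1, 5, 8*x) ≠ 0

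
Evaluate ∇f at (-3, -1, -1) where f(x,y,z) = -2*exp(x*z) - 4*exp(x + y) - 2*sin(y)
(2*(-2 + exp(7))*exp(-4), -2*cos(1) - 4*exp(-4), 6*exp(3))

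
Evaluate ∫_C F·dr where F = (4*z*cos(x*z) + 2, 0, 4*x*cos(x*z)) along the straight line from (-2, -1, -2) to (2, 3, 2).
8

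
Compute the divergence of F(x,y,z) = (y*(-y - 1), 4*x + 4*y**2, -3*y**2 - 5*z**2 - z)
8*y - 10*z - 1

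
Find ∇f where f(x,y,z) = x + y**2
(1, 2*y, 0)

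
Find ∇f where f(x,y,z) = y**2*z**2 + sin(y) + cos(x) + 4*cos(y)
(-sin(x), 2*y*z**2 - 4*sin(y) + cos(y), 2*y**2*z)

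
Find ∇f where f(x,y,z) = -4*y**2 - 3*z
(0, -8*y, -3)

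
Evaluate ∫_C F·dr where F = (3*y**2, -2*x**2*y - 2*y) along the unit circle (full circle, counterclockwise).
0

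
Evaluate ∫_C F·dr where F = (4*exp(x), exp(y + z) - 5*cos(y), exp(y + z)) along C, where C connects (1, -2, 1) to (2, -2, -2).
(-exp(3) + 1 - 4*(1 - E)*exp(5))*exp(-4)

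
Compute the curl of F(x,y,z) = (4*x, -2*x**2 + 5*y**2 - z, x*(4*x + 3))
(1, -8*x - 3, -4*x)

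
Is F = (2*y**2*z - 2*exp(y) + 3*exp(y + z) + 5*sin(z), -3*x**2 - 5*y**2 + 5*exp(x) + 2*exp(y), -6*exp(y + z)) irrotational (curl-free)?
No, ∇×F = (-6*exp(y + z), 2*y**2 + 3*exp(y + z) + 5*cos(z), -6*x - 4*y*z + 5*exp(x) + 2*exp(y) - 3*exp(y + z))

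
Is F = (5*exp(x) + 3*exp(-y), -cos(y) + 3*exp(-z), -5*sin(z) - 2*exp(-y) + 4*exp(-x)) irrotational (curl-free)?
No, ∇×F = (3*exp(-z) + 2*exp(-y), 4*exp(-x), 3*exp(-y))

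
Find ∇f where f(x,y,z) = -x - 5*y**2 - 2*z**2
(-1, -10*y, -4*z)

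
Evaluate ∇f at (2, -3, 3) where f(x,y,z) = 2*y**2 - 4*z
(0, -12, -4)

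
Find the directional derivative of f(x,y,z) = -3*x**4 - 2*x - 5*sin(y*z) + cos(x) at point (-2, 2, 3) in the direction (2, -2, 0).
sqrt(2)*(sin(2) + 15*cos(6) + 94)/2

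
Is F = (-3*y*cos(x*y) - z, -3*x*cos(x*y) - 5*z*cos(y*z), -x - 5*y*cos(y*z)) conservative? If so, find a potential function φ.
Yes, F is conservative. φ = -x*z - 3*sin(x*y) - 5*sin(y*z)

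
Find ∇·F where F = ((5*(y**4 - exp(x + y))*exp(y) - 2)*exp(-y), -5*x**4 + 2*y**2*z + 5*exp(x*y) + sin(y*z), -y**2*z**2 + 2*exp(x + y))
5*x*exp(x*y) - 2*y**2*z + 4*y*z + z*cos(y*z) - 5*exp(x + y)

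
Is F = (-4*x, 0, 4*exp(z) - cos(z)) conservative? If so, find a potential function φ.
Yes, F is conservative. φ = -2*x**2 + 4*exp(z) - sin(z)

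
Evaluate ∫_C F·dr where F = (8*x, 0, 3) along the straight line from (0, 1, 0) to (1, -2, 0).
4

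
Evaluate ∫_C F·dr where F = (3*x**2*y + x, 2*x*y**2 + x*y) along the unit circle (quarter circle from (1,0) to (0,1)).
-pi/16 - 1/6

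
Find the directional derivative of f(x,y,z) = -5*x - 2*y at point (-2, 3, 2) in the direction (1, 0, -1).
-5*sqrt(2)/2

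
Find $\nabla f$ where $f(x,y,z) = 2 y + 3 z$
(0, 2, 3)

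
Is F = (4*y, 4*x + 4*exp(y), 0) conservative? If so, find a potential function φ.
Yes, F is conservative. φ = 4*x*y + 4*exp(y)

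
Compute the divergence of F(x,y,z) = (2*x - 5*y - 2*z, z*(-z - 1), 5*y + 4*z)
6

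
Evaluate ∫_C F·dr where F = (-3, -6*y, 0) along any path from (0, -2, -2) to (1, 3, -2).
-18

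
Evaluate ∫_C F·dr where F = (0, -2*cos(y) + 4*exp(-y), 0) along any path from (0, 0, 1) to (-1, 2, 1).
-2*sin(2) - 4*exp(-2) + 4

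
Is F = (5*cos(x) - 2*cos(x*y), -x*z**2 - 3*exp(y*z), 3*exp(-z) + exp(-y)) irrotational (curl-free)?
No, ∇×F = (2*x*z + 3*y*exp(y*z) - exp(-y), 0, -2*x*sin(x*y) - z**2)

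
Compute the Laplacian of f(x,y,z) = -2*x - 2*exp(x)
-2*exp(x)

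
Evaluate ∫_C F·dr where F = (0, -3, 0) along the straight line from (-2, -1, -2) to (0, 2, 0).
-9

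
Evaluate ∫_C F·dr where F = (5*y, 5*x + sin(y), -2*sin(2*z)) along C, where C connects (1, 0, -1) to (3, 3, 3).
-cos(2) + cos(6) - cos(3) + 46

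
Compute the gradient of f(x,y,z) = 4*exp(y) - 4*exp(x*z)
(-4*z*exp(x*z), 4*exp(y), -4*x*exp(x*z))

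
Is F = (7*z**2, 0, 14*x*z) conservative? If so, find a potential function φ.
Yes, F is conservative. φ = 7*x*z**2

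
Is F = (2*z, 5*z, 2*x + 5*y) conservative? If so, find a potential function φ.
Yes, F is conservative. φ = z*(2*x + 5*y)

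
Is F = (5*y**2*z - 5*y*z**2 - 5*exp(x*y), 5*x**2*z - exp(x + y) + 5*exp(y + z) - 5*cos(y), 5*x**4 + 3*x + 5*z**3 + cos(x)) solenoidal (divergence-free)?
No, ∇·F = -5*y*exp(x*y) + 15*z**2 - exp(x + y) + 5*exp(y + z) + 5*sin(y)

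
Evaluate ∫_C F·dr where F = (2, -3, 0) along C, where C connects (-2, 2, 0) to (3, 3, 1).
7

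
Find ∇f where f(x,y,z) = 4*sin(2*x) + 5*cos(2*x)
(-10*sin(2*x) + 8*cos(2*x), 0, 0)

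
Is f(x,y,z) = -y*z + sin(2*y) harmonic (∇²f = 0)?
No, ∇²f = -4*sin(2*y)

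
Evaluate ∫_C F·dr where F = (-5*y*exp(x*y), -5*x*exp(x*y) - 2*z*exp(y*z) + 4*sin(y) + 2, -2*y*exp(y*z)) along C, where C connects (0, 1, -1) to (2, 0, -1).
-8 + 2*exp(-1) + 4*cos(1)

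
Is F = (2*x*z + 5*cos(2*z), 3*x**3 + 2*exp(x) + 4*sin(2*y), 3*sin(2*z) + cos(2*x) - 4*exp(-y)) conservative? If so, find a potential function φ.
No, ∇×F = (4*exp(-y), 2*x + 2*sin(2*x) - 10*sin(2*z), 9*x**2 + 2*exp(x)) ≠ 0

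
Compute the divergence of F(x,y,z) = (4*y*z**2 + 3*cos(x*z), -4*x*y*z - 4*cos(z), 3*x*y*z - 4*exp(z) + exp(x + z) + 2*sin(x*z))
3*x*y - 4*x*z + 2*x*cos(x*z) - 3*z*sin(x*z) - 4*exp(z) + exp(x + z)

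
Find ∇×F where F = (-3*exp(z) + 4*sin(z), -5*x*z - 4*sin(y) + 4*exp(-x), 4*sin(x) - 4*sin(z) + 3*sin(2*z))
(5*x, -3*exp(z) - 4*cos(x) + 4*cos(z), -5*z - 4*exp(-x))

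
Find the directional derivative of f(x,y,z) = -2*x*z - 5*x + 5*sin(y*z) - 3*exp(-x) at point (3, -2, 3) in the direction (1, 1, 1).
sqrt(3)*(-17*exp(3) + 3 + 5*exp(3)*cos(6))*exp(-3)/3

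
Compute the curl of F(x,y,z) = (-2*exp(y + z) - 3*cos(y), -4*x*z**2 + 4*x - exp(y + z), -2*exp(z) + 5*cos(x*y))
(8*x*z - 5*x*sin(x*y) + exp(y + z), 5*y*sin(x*y) - 2*exp(y + z), -4*z**2 + 2*exp(y + z) - 3*sin(y) + 4)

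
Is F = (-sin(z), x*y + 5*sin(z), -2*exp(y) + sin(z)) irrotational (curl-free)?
No, ∇×F = (-2*exp(y) - 5*cos(z), -cos(z), y)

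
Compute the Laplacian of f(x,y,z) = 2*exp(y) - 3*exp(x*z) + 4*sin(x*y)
-3*x**2*exp(x*z) - 4*x**2*sin(x*y) - 4*y**2*sin(x*y) - 3*z**2*exp(x*z) + 2*exp(y)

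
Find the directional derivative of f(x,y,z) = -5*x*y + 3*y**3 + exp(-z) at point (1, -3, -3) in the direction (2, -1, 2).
-46/3 - 2*exp(3)/3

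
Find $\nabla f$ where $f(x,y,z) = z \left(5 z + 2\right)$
(0, 0, 10*z + 2)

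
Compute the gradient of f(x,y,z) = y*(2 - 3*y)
(0, 2 - 6*y, 0)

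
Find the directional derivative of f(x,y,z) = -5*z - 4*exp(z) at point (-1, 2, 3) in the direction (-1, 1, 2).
sqrt(6)*(-4*exp(3) - 5)/3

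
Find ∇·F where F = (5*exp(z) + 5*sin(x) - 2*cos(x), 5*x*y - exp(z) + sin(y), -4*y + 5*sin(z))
5*x + 2*sin(x) + 5*cos(x) + cos(y) + 5*cos(z)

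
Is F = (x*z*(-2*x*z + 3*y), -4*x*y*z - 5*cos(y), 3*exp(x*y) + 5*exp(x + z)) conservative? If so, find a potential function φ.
No, ∇×F = (x*(4*y + 3*exp(x*y)), -4*x**2*z + 3*x*y - 3*y*exp(x*y) - 5*exp(x + z), z*(-3*x - 4*y)) ≠ 0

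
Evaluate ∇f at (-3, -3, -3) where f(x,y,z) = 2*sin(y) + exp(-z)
(0, 2*cos(3), -exp(3))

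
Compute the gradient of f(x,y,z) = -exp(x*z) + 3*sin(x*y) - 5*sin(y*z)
(3*y*cos(x*y) - z*exp(x*z), 3*x*cos(x*y) - 5*z*cos(y*z), -x*exp(x*z) - 5*y*cos(y*z))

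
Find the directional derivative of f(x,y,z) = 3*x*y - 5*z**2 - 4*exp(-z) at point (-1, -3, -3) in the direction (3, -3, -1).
4*sqrt(19)*(-exp(3) - 12)/19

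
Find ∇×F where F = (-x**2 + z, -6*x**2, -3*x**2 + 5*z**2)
(0, 6*x + 1, -12*x)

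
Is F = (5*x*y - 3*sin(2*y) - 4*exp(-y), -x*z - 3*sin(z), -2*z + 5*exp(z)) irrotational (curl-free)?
No, ∇×F = (x + 3*cos(z), 0, -5*x - z + 6*cos(2*y) - 4*exp(-y))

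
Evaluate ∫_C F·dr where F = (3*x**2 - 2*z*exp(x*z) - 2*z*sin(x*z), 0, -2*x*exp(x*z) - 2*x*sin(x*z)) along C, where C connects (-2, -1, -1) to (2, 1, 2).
-2*exp(4) + 2*cos(4) - 2*cos(2) + 2*exp(2) + 16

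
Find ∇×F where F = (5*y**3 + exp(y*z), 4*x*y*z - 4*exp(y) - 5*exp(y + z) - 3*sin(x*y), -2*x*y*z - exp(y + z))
(-4*x*y - 2*x*z + 4*exp(y + z), y*(2*z + exp(y*z)), -15*y**2 + 4*y*z - 3*y*cos(x*y) - z*exp(y*z))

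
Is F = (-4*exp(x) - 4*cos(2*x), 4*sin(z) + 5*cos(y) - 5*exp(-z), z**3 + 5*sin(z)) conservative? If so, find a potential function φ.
No, ∇×F = (-4*cos(z) - 5*exp(-z), 0, 0) ≠ 0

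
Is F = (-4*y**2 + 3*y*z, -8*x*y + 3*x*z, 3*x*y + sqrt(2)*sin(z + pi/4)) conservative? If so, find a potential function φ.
Yes, F is conservative. φ = -4*x*y**2 + 3*x*y*z - sqrt(2)*cos(z + pi/4)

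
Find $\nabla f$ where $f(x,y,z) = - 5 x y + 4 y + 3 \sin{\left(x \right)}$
(-5*y + 3*cos(x), 4 - 5*x, 0)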